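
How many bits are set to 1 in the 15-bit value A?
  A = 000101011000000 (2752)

000101011000000
1-bits at positions (from bit 0 = LSB): 6, 7, 9, 11
Count = 4

Answer: 4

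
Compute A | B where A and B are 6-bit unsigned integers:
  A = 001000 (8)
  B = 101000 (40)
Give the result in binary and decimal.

Apply | to each column (1 where either bit is 1):
  001000
| 101000
--------
  101000

Answer: 101000 (40)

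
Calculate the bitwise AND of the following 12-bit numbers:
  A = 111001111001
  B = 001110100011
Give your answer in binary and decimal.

Apply & to each column (1 only where both bits are 1):
  111001111001
& 001110100011
--------------
  001000100001

Answer: 001000100001 (545)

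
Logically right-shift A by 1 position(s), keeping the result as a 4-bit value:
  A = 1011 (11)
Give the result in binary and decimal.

Logical shift right by 1: drop the bottom 1 bit(s), prepend 1 zero(s) on the left.
  1011  ->  keep [101], discard [1], prepend 0
= 0101

Answer: 0101 (5)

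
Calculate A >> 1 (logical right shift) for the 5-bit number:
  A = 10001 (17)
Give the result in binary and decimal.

Logical shift right by 1: drop the bottom 1 bit(s), prepend 1 zero(s) on the left.
  10001  ->  keep [1000], discard [1], prepend 0
= 01000

Answer: 01000 (8)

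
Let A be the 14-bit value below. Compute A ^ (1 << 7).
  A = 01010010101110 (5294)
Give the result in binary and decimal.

Mask = 1 << 7 = 00000010000000
Bit 7 of A is 1; XOR with the mask flips it to 0.
  01010010101110
^ 00000010000000
----------------
  01010000101110

Answer: 01010000101110 (5166)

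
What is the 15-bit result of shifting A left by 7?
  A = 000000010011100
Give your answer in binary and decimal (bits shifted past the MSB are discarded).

Shift left by 7: drop the top 7 bit(s), append 7 zero(s) on the right.
  000000010011100  ->  discard [0000000], keep [10011100], append 0000000
= 100111000000000

Answer: 100111000000000 (19968)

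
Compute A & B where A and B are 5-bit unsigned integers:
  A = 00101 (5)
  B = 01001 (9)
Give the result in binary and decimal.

Apply & to each column (1 only where both bits are 1):
  00101
& 01001
-------
  00001

Answer: 00001 (1)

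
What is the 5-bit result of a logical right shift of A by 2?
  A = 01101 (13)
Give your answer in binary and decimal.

Logical shift right by 2: drop the bottom 2 bit(s), prepend 2 zero(s) on the left.
  01101  ->  keep [011], discard [01], prepend 00
= 00011

Answer: 00011 (3)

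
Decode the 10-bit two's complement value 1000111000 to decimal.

MSB is 1, so the value is negative. Find the magnitude:
1. Invert bits:  0111000111
2. Add 1:        0111001000  = 456
3. Apply sign:   -456

Answer: -456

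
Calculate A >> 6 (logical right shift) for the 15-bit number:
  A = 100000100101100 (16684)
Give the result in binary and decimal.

Logical shift right by 6: drop the bottom 6 bit(s), prepend 6 zero(s) on the left.
  100000100101100  ->  keep [100000100], discard [101100], prepend 000000
= 000000100000100

Answer: 000000100000100 (260)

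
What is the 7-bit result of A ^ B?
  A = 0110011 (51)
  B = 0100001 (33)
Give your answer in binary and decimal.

Apply ^ to each column (1 where bits differ):
  0110011
^ 0100001
---------
  0010010

Answer: 0010010 (18)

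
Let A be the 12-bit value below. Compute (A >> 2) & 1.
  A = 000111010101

Bit 2 is the 3rd from the right.
  000111010101
           ^
That bit is 1.

Answer: 1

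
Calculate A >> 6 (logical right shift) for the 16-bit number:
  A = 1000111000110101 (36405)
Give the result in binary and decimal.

Logical shift right by 6: drop the bottom 6 bit(s), prepend 6 zero(s) on the left.
  1000111000110101  ->  keep [1000111000], discard [110101], prepend 000000
= 0000001000111000

Answer: 0000001000111000 (568)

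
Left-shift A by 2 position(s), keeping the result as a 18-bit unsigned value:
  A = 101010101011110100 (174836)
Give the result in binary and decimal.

Shift left by 2: drop the top 2 bit(s), append 2 zero(s) on the right.
  101010101011110100  ->  discard [10], keep [1010101011110100], append 00
= 101010101111010000

Answer: 101010101111010000 (175056)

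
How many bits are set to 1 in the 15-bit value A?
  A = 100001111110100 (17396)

100001111110100
1-bits at positions (from bit 0 = LSB): 2, 4, 5, 6, 7, 8, 9, 14
Count = 8

Answer: 8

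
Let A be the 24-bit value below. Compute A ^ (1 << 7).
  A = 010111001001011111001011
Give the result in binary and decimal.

Mask = 1 << 7 = 000000000000000010000000
Bit 7 of A is 1; XOR with the mask flips it to 0.
  010111001001011111001011
^ 000000000000000010000000
--------------------------
  010111001001011101001011

Answer: 010111001001011101001011 (6068043)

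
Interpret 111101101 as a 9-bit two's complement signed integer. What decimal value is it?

MSB is 1, so the value is negative. Find the magnitude:
1. Invert bits:  000010010
2. Add 1:        000010011  = 19
3. Apply sign:   -19

Answer: -19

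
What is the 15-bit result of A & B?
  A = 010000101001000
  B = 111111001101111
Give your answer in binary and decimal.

Apply & to each column (1 only where both bits are 1):
  010000101001000
& 111111001101111
-----------------
  010000001001000

Answer: 010000001001000 (8264)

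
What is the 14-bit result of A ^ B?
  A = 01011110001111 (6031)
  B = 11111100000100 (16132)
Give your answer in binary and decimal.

Apply ^ to each column (1 where bits differ):
  01011110001111
^ 11111100000100
----------------
  10100010001011

Answer: 10100010001011 (10379)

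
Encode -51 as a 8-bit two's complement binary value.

1. Binary of +51:  00110011
2. Invert bits:     11001100
3. Add 1:           11001101

Answer: 11001101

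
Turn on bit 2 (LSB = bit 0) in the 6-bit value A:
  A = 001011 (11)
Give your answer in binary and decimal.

Mask = 1 << 2 = 000100
Bit 2 of A is 0, so OR-ing with the mask flips it to 1.
  001011
| 000100
--------
  001111

Answer: 001111 (15)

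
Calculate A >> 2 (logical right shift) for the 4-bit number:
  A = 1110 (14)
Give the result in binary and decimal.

Logical shift right by 2: drop the bottom 2 bit(s), prepend 2 zero(s) on the left.
  1110  ->  keep [11], discard [10], prepend 00
= 0011

Answer: 0011 (3)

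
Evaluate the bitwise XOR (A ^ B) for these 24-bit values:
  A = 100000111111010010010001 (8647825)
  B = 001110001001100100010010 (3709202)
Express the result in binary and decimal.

Apply ^ to each column (1 where bits differ):
  100000111111010010010001
^ 001110001001100100010010
--------------------------
  101110110110110110000011

Answer: 101110110110110110000011 (12283267)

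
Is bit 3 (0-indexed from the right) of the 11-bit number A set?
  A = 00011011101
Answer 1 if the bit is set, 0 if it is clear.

Bit 3 is the 4th from the right.
  00011011101
         ^
That bit is 1.

Answer: 1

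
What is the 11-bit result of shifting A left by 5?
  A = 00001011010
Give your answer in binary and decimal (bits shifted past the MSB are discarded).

Shift left by 5: drop the top 5 bit(s), append 5 zero(s) on the right.
  00001011010  ->  discard [00001], keep [011010], append 00000
= 01101000000

Answer: 01101000000 (832)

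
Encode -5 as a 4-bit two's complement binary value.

1. Binary of +5:  0101
2. Invert bits:     1010
3. Add 1:           1011

Answer: 1011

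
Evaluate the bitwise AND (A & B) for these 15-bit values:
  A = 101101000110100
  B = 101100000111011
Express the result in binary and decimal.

Apply & to each column (1 only where both bits are 1):
  101101000110100
& 101100000111011
-----------------
  101100000110000

Answer: 101100000110000 (22576)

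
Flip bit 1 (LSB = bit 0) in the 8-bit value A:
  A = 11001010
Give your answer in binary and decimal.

Mask = 1 << 1 = 00000010
Bit 1 of A is 1; XOR with the mask flips it to 0.
  11001010
^ 00000010
----------
  11001000

Answer: 11001000 (200)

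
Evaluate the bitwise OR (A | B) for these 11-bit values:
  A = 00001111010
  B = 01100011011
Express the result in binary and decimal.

Apply | to each column (1 where either bit is 1):
  00001111010
| 01100011011
-------------
  01101111011

Answer: 01101111011 (891)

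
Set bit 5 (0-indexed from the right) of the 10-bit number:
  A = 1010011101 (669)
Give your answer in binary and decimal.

Mask = 1 << 5 = 0000100000
Bit 5 of A is 0, so OR-ing with the mask flips it to 1.
  1010011101
| 0000100000
------------
  1010111101

Answer: 1010111101 (701)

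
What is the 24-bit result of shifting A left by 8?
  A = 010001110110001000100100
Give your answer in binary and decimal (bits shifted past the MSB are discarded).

Shift left by 8: drop the top 8 bit(s), append 8 zero(s) on the right.
  010001110110001000100100  ->  discard [01000111], keep [0110001000100100], append 00000000
= 011000100010010000000000

Answer: 011000100010010000000000 (6431744)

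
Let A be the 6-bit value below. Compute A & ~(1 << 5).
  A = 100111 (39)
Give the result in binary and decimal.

Mask = ~(1 << 5) = 011111
Bit 5 of A is 1, so AND-ing with the mask clears it to 0.
  100111
& 011111
--------
  000111

Answer: 000111 (7)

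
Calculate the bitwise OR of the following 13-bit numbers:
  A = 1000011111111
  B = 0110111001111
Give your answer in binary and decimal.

Apply | to each column (1 where either bit is 1):
  1000011111111
| 0110111001111
---------------
  1110111111111

Answer: 1110111111111 (7679)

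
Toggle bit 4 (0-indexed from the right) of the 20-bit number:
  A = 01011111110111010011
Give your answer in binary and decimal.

Mask = 1 << 4 = 00000000000000010000
Bit 4 of A is 1; XOR with the mask flips it to 0.
  01011111110111010011
^ 00000000000000010000
----------------------
  01011111110111000011

Answer: 01011111110111000011 (392643)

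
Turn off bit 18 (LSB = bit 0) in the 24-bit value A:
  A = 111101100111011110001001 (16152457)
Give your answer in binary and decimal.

Mask = ~(1 << 18) = 111110111111111111111111
Bit 18 of A is 1, so AND-ing with the mask clears it to 0.
  111101100111011110001001
& 111110111111111111111111
--------------------------
  111100100111011110001001

Answer: 111100100111011110001001 (15890313)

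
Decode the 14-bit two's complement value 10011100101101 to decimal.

MSB is 1, so the value is negative. Find the magnitude:
1. Invert bits:  01100011010010
2. Add 1:        01100011010011  = 6355
3. Apply sign:   -6355

Answer: -6355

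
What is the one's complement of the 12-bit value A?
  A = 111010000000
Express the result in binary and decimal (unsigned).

Flip each bit (0->1, 1->0):
  111010000000
  000101111111

Answer: 000101111111 (383)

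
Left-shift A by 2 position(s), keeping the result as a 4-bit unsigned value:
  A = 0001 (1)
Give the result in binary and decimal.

Shift left by 2: drop the top 2 bit(s), append 2 zero(s) on the right.
  0001  ->  discard [00], keep [01], append 00
= 0100

Answer: 0100 (4)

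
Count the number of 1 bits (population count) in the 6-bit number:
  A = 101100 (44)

101100
1-bits at positions (from bit 0 = LSB): 2, 3, 5
Count = 3

Answer: 3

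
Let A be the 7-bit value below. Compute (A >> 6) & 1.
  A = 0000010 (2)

Bit 6 is the 7th from the right.
  0000010
  ^
That bit is 0.

Answer: 0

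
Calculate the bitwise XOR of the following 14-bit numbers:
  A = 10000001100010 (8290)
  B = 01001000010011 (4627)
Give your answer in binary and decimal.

Apply ^ to each column (1 where bits differ):
  10000001100010
^ 01001000010011
----------------
  11001001110001

Answer: 11001001110001 (12913)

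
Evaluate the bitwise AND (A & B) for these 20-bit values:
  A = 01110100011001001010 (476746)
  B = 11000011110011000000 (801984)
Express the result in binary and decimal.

Apply & to each column (1 only where both bits are 1):
  01110100011001001010
& 11000011110011000000
----------------------
  01000000010001000000

Answer: 01000000010001000000 (263232)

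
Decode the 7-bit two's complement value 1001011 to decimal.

MSB is 1, so the value is negative. Find the magnitude:
1. Invert bits:  0110100
2. Add 1:        0110101  = 53
3. Apply sign:   -53

Answer: -53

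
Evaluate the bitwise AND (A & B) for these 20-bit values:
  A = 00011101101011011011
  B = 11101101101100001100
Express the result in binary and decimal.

Apply & to each column (1 only where both bits are 1):
  00011101101011011011
& 11101101101100001100
----------------------
  00001101101000001000

Answer: 00001101101000001000 (55816)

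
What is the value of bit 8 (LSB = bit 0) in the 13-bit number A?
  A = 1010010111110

Bit 8 is the 9th from the right.
  1010010111110
      ^
That bit is 0.

Answer: 0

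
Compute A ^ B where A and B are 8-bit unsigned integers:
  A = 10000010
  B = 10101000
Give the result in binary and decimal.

Apply ^ to each column (1 where bits differ):
  10000010
^ 10101000
----------
  00101010

Answer: 00101010 (42)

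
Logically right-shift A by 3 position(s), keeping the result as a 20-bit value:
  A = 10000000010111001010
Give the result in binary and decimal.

Logical shift right by 3: drop the bottom 3 bit(s), prepend 3 zero(s) on the left.
  10000000010111001010  ->  keep [10000000010111001], discard [010], prepend 000
= 00010000000010111001

Answer: 00010000000010111001 (65721)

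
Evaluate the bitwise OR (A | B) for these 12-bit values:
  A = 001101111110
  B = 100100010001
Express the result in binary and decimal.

Apply | to each column (1 where either bit is 1):
  001101111110
| 100100010001
--------------
  101101111111

Answer: 101101111111 (2943)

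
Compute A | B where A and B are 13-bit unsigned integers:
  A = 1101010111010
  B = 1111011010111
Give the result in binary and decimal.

Apply | to each column (1 where either bit is 1):
  1101010111010
| 1111011010111
---------------
  1111011111111

Answer: 1111011111111 (7935)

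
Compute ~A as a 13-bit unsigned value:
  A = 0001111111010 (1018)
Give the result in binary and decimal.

Flip each bit (0->1, 1->0):
  0001111111010
  1110000000101

Answer: 1110000000101 (7173)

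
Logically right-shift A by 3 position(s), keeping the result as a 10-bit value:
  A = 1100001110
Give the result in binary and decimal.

Logical shift right by 3: drop the bottom 3 bit(s), prepend 3 zero(s) on the left.
  1100001110  ->  keep [1100001], discard [110], prepend 000
= 0001100001

Answer: 0001100001 (97)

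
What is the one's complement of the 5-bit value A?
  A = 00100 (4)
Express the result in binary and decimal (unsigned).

Flip each bit (0->1, 1->0):
  00100
  11011

Answer: 11011 (27)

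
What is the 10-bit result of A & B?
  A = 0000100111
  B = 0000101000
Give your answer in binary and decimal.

Apply & to each column (1 only where both bits are 1):
  0000100111
& 0000101000
------------
  0000100000

Answer: 0000100000 (32)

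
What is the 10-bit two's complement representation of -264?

1. Binary of +264:  0100001000
2. Invert bits:     1011110111
3. Add 1:           1011111000

Answer: 1011111000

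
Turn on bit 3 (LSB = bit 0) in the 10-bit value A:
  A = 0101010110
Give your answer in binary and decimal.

Mask = 1 << 3 = 0000001000
Bit 3 of A is 0, so OR-ing with the mask flips it to 1.
  0101010110
| 0000001000
------------
  0101011110

Answer: 0101011110 (350)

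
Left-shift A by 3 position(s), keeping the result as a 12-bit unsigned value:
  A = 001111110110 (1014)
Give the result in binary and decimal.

Shift left by 3: drop the top 3 bit(s), append 3 zero(s) on the right.
  001111110110  ->  discard [001], keep [111110110], append 000
= 111110110000

Answer: 111110110000 (4016)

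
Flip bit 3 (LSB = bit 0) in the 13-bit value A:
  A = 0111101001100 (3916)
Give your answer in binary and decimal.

Mask = 1 << 3 = 0000000001000
Bit 3 of A is 1; XOR with the mask flips it to 0.
  0111101001100
^ 0000000001000
---------------
  0111101000100

Answer: 0111101000100 (3908)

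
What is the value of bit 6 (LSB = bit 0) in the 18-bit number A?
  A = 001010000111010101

Bit 6 is the 7th from the right.
  001010000111010101
             ^
That bit is 1.

Answer: 1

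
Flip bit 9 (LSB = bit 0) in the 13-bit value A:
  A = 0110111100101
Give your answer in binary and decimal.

Mask = 1 << 9 = 0001000000000
Bit 9 of A is 0; XOR with the mask flips it to 1.
  0110111100101
^ 0001000000000
---------------
  0111111100101

Answer: 0111111100101 (4069)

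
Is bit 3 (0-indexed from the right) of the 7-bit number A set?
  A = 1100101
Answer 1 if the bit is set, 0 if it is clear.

Bit 3 is the 4th from the right.
  1100101
     ^
That bit is 0.

Answer: 0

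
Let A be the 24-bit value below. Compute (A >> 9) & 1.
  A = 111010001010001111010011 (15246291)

Bit 9 is the 10th from the right.
  111010001010001111010011
                ^
That bit is 1.

Answer: 1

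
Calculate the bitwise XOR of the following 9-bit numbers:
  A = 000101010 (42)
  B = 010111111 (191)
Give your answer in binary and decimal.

Apply ^ to each column (1 where bits differ):
  000101010
^ 010111111
-----------
  010010101

Answer: 010010101 (149)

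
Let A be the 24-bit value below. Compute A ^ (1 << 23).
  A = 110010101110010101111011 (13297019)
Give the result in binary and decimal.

Mask = 1 << 23 = 100000000000000000000000
Bit 23 of A is 1; XOR with the mask flips it to 0.
  110010101110010101111011
^ 100000000000000000000000
--------------------------
  010010101110010101111011

Answer: 010010101110010101111011 (4908411)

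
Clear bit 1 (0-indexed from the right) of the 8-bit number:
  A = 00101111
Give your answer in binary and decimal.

Mask = ~(1 << 1) = 11111101
Bit 1 of A is 1, so AND-ing with the mask clears it to 0.
  00101111
& 11111101
----------
  00101101

Answer: 00101101 (45)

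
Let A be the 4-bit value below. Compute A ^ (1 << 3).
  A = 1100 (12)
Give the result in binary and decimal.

Mask = 1 << 3 = 1000
Bit 3 of A is 1; XOR with the mask flips it to 0.
  1100
^ 1000
------
  0100

Answer: 0100 (4)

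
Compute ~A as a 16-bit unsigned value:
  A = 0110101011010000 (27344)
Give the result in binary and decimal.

Flip each bit (0->1, 1->0):
  0110101011010000
  1001010100101111

Answer: 1001010100101111 (38191)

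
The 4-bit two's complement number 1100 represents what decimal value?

MSB is 1, so the value is negative. Find the magnitude:
1. Invert bits:  0011
2. Add 1:        0100  = 4
3. Apply sign:   -4

Answer: -4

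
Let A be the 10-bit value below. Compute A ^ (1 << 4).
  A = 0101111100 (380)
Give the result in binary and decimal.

Mask = 1 << 4 = 0000010000
Bit 4 of A is 1; XOR with the mask flips it to 0.
  0101111100
^ 0000010000
------------
  0101101100

Answer: 0101101100 (364)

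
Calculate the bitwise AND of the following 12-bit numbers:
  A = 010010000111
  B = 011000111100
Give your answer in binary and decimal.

Apply & to each column (1 only where both bits are 1):
  010010000111
& 011000111100
--------------
  010000000100

Answer: 010000000100 (1028)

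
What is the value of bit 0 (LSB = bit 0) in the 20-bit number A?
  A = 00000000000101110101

Bit 0 is the 1st from the right.
  00000000000101110101
                     ^
That bit is 1.

Answer: 1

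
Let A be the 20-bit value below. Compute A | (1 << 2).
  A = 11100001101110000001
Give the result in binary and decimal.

Mask = 1 << 2 = 00000000000000000100
Bit 2 of A is 0, so OR-ing with the mask flips it to 1.
  11100001101110000001
| 00000000000000000100
----------------------
  11100001101110000101

Answer: 11100001101110000101 (924549)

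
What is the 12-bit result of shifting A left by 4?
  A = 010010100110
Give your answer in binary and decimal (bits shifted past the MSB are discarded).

Shift left by 4: drop the top 4 bit(s), append 4 zero(s) on the right.
  010010100110  ->  discard [0100], keep [10100110], append 0000
= 101001100000

Answer: 101001100000 (2656)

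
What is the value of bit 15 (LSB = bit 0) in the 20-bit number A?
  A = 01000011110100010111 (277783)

Bit 15 is the 16th from the right.
  01000011110100010111
      ^
That bit is 0.

Answer: 0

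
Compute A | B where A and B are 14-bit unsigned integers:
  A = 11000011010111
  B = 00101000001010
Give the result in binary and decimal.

Apply | to each column (1 where either bit is 1):
  11000011010111
| 00101000001010
----------------
  11101011011111

Answer: 11101011011111 (15071)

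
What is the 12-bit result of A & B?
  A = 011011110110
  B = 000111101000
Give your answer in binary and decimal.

Apply & to each column (1 only where both bits are 1):
  011011110110
& 000111101000
--------------
  000011100000

Answer: 000011100000 (224)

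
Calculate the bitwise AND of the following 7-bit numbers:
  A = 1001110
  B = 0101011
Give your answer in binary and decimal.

Apply & to each column (1 only where both bits are 1):
  1001110
& 0101011
---------
  0001010

Answer: 0001010 (10)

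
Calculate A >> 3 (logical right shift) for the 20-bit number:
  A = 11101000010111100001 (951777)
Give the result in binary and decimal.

Logical shift right by 3: drop the bottom 3 bit(s), prepend 3 zero(s) on the left.
  11101000010111100001  ->  keep [11101000010111100], discard [001], prepend 000
= 00011101000010111100

Answer: 00011101000010111100 (118972)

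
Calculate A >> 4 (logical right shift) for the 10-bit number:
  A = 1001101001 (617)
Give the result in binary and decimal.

Logical shift right by 4: drop the bottom 4 bit(s), prepend 4 zero(s) on the left.
  1001101001  ->  keep [100110], discard [1001], prepend 0000
= 0000100110

Answer: 0000100110 (38)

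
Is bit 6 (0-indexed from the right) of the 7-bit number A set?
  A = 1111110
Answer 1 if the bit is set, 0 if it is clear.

Bit 6 is the 7th from the right.
  1111110
  ^
That bit is 1.

Answer: 1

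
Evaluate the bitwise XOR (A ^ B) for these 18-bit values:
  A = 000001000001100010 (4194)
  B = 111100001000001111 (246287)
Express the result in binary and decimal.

Apply ^ to each column (1 where bits differ):
  000001000001100010
^ 111100001000001111
--------------------
  111101001001101101

Answer: 111101001001101101 (250477)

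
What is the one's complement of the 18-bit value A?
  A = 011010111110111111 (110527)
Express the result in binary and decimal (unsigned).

Flip each bit (0->1, 1->0):
  011010111110111111
  100101000001000000

Answer: 100101000001000000 (151616)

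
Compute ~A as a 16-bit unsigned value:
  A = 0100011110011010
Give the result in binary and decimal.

Flip each bit (0->1, 1->0):
  0100011110011010
  1011100001100101

Answer: 1011100001100101 (47205)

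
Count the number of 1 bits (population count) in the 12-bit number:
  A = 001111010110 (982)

001111010110
1-bits at positions (from bit 0 = LSB): 1, 2, 4, 6, 7, 8, 9
Count = 7

Answer: 7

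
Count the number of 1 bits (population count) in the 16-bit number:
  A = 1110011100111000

1110011100111000
1-bits at positions (from bit 0 = LSB): 3, 4, 5, 8, 9, 10, 13, 14, 15
Count = 9

Answer: 9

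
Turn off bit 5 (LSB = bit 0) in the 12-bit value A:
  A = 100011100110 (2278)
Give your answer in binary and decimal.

Mask = ~(1 << 5) = 111111011111
Bit 5 of A is 1, so AND-ing with the mask clears it to 0.
  100011100110
& 111111011111
--------------
  100011000110

Answer: 100011000110 (2246)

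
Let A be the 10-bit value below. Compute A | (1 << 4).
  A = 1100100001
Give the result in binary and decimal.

Mask = 1 << 4 = 0000010000
Bit 4 of A is 0, so OR-ing with the mask flips it to 1.
  1100100001
| 0000010000
------------
  1100110001

Answer: 1100110001 (817)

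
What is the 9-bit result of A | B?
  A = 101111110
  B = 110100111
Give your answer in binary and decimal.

Apply | to each column (1 where either bit is 1):
  101111110
| 110100111
-----------
  111111111

Answer: 111111111 (511)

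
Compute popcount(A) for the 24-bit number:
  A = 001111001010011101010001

001111001010011101010001
1-bits at positions (from bit 0 = LSB): 0, 4, 6, 8, 9, 10, 13, 15, 18, 19, 20, 21
Count = 12

Answer: 12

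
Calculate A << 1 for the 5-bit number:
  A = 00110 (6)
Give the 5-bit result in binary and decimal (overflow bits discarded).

Shift left by 1: drop the top 1 bit(s), append 1 zero(s) on the right.
  00110  ->  discard [0], keep [0110], append 0
= 01100

Answer: 01100 (12)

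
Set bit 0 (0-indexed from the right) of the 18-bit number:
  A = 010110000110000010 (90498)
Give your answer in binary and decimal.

Mask = 1 << 0 = 000000000000000001
Bit 0 of A is 0, so OR-ing with the mask flips it to 1.
  010110000110000010
| 000000000000000001
--------------------
  010110000110000011

Answer: 010110000110000011 (90499)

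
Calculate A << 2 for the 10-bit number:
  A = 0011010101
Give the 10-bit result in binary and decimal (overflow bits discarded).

Shift left by 2: drop the top 2 bit(s), append 2 zero(s) on the right.
  0011010101  ->  discard [00], keep [11010101], append 00
= 1101010100

Answer: 1101010100 (852)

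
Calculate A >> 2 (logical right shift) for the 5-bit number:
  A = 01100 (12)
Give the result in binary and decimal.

Logical shift right by 2: drop the bottom 2 bit(s), prepend 2 zero(s) on the left.
  01100  ->  keep [011], discard [00], prepend 00
= 00011

Answer: 00011 (3)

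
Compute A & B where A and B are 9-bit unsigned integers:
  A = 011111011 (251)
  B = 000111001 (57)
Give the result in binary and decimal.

Apply & to each column (1 only where both bits are 1):
  011111011
& 000111001
-----------
  000111001

Answer: 000111001 (57)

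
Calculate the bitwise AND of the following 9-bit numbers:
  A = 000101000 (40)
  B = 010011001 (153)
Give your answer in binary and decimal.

Apply & to each column (1 only where both bits are 1):
  000101000
& 010011001
-----------
  000001000

Answer: 000001000 (8)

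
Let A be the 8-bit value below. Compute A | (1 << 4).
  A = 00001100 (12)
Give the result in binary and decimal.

Mask = 1 << 4 = 00010000
Bit 4 of A is 0, so OR-ing with the mask flips it to 1.
  00001100
| 00010000
----------
  00011100

Answer: 00011100 (28)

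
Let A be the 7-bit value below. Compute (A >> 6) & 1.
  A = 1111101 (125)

Bit 6 is the 7th from the right.
  1111101
  ^
That bit is 1.

Answer: 1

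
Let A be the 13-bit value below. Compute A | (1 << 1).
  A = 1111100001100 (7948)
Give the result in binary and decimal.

Mask = 1 << 1 = 0000000000010
Bit 1 of A is 0, so OR-ing with the mask flips it to 1.
  1111100001100
| 0000000000010
---------------
  1111100001110

Answer: 1111100001110 (7950)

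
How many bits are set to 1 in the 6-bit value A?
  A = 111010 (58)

111010
1-bits at positions (from bit 0 = LSB): 1, 3, 4, 5
Count = 4

Answer: 4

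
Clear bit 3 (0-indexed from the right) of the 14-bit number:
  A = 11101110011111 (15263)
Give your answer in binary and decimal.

Mask = ~(1 << 3) = 11111111110111
Bit 3 of A is 1, so AND-ing with the mask clears it to 0.
  11101110011111
& 11111111110111
----------------
  11101110010111

Answer: 11101110010111 (15255)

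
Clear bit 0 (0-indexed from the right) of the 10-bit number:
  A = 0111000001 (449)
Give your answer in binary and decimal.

Mask = ~(1 << 0) = 1111111110
Bit 0 of A is 1, so AND-ing with the mask clears it to 0.
  0111000001
& 1111111110
------------
  0111000000

Answer: 0111000000 (448)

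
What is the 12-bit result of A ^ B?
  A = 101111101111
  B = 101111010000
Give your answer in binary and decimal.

Apply ^ to each column (1 where bits differ):
  101111101111
^ 101111010000
--------------
  000000111111

Answer: 000000111111 (63)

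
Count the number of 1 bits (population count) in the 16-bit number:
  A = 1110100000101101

1110100000101101
1-bits at positions (from bit 0 = LSB): 0, 2, 3, 5, 11, 13, 14, 15
Count = 8

Answer: 8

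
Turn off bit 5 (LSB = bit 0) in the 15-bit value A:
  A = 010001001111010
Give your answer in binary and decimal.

Mask = ~(1 << 5) = 111111111011111
Bit 5 of A is 1, so AND-ing with the mask clears it to 0.
  010001001111010
& 111111111011111
-----------------
  010001001011010

Answer: 010001001011010 (8794)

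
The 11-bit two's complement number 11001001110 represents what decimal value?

MSB is 1, so the value is negative. Find the magnitude:
1. Invert bits:  00110110001
2. Add 1:        00110110010  = 434
3. Apply sign:   -434

Answer: -434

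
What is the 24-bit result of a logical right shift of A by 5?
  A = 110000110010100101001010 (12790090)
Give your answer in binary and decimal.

Logical shift right by 5: drop the bottom 5 bit(s), prepend 5 zero(s) on the left.
  110000110010100101001010  ->  keep [1100001100101001010], discard [01010], prepend 00000
= 000001100001100101001010

Answer: 000001100001100101001010 (399690)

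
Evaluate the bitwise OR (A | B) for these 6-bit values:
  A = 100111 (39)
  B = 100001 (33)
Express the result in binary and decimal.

Apply | to each column (1 where either bit is 1):
  100111
| 100001
--------
  100111

Answer: 100111 (39)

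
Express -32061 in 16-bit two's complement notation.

1. Binary of +32061:  0111110100111101
2. Invert bits:     1000001011000010
3. Add 1:           1000001011000011

Answer: 1000001011000011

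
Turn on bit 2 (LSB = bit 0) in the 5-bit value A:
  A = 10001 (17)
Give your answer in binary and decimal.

Mask = 1 << 2 = 00100
Bit 2 of A is 0, so OR-ing with the mask flips it to 1.
  10001
| 00100
-------
  10101

Answer: 10101 (21)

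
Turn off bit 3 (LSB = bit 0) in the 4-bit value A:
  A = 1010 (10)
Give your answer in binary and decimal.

Mask = ~(1 << 3) = 0111
Bit 3 of A is 1, so AND-ing with the mask clears it to 0.
  1010
& 0111
------
  0010

Answer: 0010 (2)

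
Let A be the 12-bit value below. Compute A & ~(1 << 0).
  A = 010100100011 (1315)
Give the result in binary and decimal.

Mask = ~(1 << 0) = 111111111110
Bit 0 of A is 1, so AND-ing with the mask clears it to 0.
  010100100011
& 111111111110
--------------
  010100100010

Answer: 010100100010 (1314)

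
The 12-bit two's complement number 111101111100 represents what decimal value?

MSB is 1, so the value is negative. Find the magnitude:
1. Invert bits:  000010000011
2. Add 1:        000010000100  = 132
3. Apply sign:   -132

Answer: -132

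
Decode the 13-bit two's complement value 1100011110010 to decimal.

MSB is 1, so the value is negative. Find the magnitude:
1. Invert bits:  0011100001101
2. Add 1:        0011100001110  = 1806
3. Apply sign:   -1806

Answer: -1806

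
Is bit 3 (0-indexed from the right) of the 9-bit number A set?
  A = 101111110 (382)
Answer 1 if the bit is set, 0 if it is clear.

Bit 3 is the 4th from the right.
  101111110
       ^
That bit is 1.

Answer: 1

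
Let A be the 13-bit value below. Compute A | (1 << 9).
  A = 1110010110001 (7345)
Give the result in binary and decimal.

Mask = 1 << 9 = 0001000000000
Bit 9 of A is 0, so OR-ing with the mask flips it to 1.
  1110010110001
| 0001000000000
---------------
  1111010110001

Answer: 1111010110001 (7857)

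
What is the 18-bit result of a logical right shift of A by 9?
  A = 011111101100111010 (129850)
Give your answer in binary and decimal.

Logical shift right by 9: drop the bottom 9 bit(s), prepend 9 zero(s) on the left.
  011111101100111010  ->  keep [011111101], discard [100111010], prepend 000000000
= 000000000011111101

Answer: 000000000011111101 (253)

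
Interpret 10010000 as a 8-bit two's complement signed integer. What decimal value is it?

MSB is 1, so the value is negative. Find the magnitude:
1. Invert bits:  01101111
2. Add 1:        01110000  = 112
3. Apply sign:   -112

Answer: -112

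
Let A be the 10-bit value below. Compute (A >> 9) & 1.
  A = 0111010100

Bit 9 is the 10th from the right.
  0111010100
  ^
That bit is 0.

Answer: 0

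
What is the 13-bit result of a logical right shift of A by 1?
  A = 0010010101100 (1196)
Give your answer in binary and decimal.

Logical shift right by 1: drop the bottom 1 bit(s), prepend 1 zero(s) on the left.
  0010010101100  ->  keep [001001010110], discard [0], prepend 0
= 0001001010110

Answer: 0001001010110 (598)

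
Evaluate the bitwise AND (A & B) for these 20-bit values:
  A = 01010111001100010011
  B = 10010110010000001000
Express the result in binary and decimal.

Apply & to each column (1 only where both bits are 1):
  01010111001100010011
& 10010110010000001000
----------------------
  00010110000000000000

Answer: 00010110000000000000 (90112)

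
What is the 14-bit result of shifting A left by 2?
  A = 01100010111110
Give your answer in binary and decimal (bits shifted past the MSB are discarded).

Shift left by 2: drop the top 2 bit(s), append 2 zero(s) on the right.
  01100010111110  ->  discard [01], keep [100010111110], append 00
= 10001011111000

Answer: 10001011111000 (8952)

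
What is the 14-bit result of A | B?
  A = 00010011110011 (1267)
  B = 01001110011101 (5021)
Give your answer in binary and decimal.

Apply | to each column (1 where either bit is 1):
  00010011110011
| 01001110011101
----------------
  01011111111111

Answer: 01011111111111 (6143)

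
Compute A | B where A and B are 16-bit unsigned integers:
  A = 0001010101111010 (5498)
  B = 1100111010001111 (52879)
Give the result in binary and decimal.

Apply | to each column (1 where either bit is 1):
  0001010101111010
| 1100111010001111
------------------
  1101111111111111

Answer: 1101111111111111 (57343)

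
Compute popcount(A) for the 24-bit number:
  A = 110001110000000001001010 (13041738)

110001110000000001001010
1-bits at positions (from bit 0 = LSB): 1, 3, 6, 16, 17, 18, 22, 23
Count = 8

Answer: 8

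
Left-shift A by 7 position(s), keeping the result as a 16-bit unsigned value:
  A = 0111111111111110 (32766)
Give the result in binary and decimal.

Shift left by 7: drop the top 7 bit(s), append 7 zero(s) on the right.
  0111111111111110  ->  discard [0111111], keep [111111110], append 0000000
= 1111111100000000

Answer: 1111111100000000 (65280)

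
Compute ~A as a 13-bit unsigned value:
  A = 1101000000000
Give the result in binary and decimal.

Flip each bit (0->1, 1->0):
  1101000000000
  0010111111111

Answer: 0010111111111 (1535)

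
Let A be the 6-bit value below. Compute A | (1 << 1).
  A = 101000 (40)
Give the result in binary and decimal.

Mask = 1 << 1 = 000010
Bit 1 of A is 0, so OR-ing with the mask flips it to 1.
  101000
| 000010
--------
  101010

Answer: 101010 (42)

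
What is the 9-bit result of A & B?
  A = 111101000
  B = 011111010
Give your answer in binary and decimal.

Apply & to each column (1 only where both bits are 1):
  111101000
& 011111010
-----------
  011101000

Answer: 011101000 (232)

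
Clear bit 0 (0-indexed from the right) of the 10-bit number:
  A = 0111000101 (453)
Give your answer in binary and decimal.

Mask = ~(1 << 0) = 1111111110
Bit 0 of A is 1, so AND-ing with the mask clears it to 0.
  0111000101
& 1111111110
------------
  0111000100

Answer: 0111000100 (452)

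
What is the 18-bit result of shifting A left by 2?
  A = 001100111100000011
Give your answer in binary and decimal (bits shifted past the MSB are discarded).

Shift left by 2: drop the top 2 bit(s), append 2 zero(s) on the right.
  001100111100000011  ->  discard [00], keep [1100111100000011], append 00
= 110011110000001100

Answer: 110011110000001100 (211980)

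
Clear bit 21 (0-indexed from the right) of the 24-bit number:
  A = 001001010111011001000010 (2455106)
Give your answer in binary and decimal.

Mask = ~(1 << 21) = 110111111111111111111111
Bit 21 of A is 1, so AND-ing with the mask clears it to 0.
  001001010111011001000010
& 110111111111111111111111
--------------------------
  000001010111011001000010

Answer: 000001010111011001000010 (357954)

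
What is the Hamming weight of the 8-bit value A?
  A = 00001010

00001010
1-bits at positions (from bit 0 = LSB): 1, 3
Count = 2

Answer: 2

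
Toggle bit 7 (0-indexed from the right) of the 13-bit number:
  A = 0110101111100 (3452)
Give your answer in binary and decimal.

Mask = 1 << 7 = 0000010000000
Bit 7 of A is 0; XOR with the mask flips it to 1.
  0110101111100
^ 0000010000000
---------------
  0110111111100

Answer: 0110111111100 (3580)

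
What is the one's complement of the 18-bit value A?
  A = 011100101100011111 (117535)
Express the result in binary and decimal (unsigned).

Flip each bit (0->1, 1->0):
  011100101100011111
  100011010011100000

Answer: 100011010011100000 (144608)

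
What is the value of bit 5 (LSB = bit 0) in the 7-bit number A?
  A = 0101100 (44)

Bit 5 is the 6th from the right.
  0101100
   ^
That bit is 1.

Answer: 1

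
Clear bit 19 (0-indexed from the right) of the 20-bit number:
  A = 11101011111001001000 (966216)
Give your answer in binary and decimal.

Mask = ~(1 << 19) = 01111111111111111111
Bit 19 of A is 1, so AND-ing with the mask clears it to 0.
  11101011111001001000
& 01111111111111111111
----------------------
  01101011111001001000

Answer: 01101011111001001000 (441928)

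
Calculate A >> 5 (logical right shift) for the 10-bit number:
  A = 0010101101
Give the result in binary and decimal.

Logical shift right by 5: drop the bottom 5 bit(s), prepend 5 zero(s) on the left.
  0010101101  ->  keep [00101], discard [01101], prepend 00000
= 0000000101

Answer: 0000000101 (5)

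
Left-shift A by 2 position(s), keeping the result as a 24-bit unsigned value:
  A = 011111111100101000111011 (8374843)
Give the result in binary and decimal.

Shift left by 2: drop the top 2 bit(s), append 2 zero(s) on the right.
  011111111100101000111011  ->  discard [01], keep [1111111100101000111011], append 00
= 111111110010100011101100

Answer: 111111110010100011101100 (16722156)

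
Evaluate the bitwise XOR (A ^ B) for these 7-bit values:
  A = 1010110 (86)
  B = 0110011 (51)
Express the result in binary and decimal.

Apply ^ to each column (1 where bits differ):
  1010110
^ 0110011
---------
  1100101

Answer: 1100101 (101)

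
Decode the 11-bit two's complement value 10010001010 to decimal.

MSB is 1, so the value is negative. Find the magnitude:
1. Invert bits:  01101110101
2. Add 1:        01101110110  = 886
3. Apply sign:   -886

Answer: -886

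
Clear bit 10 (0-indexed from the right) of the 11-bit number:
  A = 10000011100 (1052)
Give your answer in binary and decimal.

Mask = ~(1 << 10) = 01111111111
Bit 10 of A is 1, so AND-ing with the mask clears it to 0.
  10000011100
& 01111111111
-------------
  00000011100

Answer: 00000011100 (28)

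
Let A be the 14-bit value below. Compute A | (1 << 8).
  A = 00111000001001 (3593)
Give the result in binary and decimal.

Mask = 1 << 8 = 00000100000000
Bit 8 of A is 0, so OR-ing with the mask flips it to 1.
  00111000001001
| 00000100000000
----------------
  00111100001001

Answer: 00111100001001 (3849)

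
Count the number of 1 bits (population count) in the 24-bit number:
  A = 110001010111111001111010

110001010111111001111010
1-bits at positions (from bit 0 = LSB): 1, 3, 4, 5, 6, 9, 10, 11, 12, 13, 14, 16, 18, 22, 23
Count = 15

Answer: 15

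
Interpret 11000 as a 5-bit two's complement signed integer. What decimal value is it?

MSB is 1, so the value is negative. Find the magnitude:
1. Invert bits:  00111
2. Add 1:        01000  = 8
3. Apply sign:   -8

Answer: -8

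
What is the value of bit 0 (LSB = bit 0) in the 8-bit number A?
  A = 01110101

Bit 0 is the 1st from the right.
  01110101
         ^
That bit is 1.

Answer: 1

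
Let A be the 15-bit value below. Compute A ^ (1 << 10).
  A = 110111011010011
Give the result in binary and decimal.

Mask = 1 << 10 = 000010000000000
Bit 10 of A is 1; XOR with the mask flips it to 0.
  110111011010011
^ 000010000000000
-----------------
  110101011010011

Answer: 110101011010011 (27347)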